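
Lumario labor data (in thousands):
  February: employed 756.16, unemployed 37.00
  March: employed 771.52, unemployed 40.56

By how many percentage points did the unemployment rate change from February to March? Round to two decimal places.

February: labor force = 756.16 + 37.00 = 793.16; u = 37.00/793.16 = 4.66%.
March: labor force = 771.52 + 40.56 = 812.08; u = 40.56/812.08 = 4.99%.
Change = 4.99% − 4.66% = +0.33 pp.

The unemployment rate changed by +0.33 percentage points.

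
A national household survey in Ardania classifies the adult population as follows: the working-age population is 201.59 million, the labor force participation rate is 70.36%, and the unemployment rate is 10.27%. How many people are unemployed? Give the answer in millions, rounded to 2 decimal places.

Labor force = 0.7036 × 201.59 = 141.84 million.
Unemployed = 0.1027 × 141.84 ≈ 14.57 million.

About 14.57 million are unemployed.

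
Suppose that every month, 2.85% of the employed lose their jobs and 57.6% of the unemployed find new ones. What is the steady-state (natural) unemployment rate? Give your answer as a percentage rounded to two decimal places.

Steady-state unemployment rate ≈ 4.71%.

At steady state the flows balance: s·E = f·U, so U/(E+U) = s/(s+f).
u* = 2.85 / (2.85 + 57.6) = 2.85 / 60.45 = 4.71%.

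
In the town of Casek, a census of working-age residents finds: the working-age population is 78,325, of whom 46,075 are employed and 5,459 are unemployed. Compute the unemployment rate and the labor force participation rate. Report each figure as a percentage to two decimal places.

Unemployment rate ≈ 10.59%; labor force participation rate ≈ 65.80%.

Labor force = employed + unemployed = 46,075 + 5,459 = 51,534.
Unemployment rate = 5,459 / 51,534 = 10.59%.
Labor force participation rate = 51,534 / 78,325 = 65.80%.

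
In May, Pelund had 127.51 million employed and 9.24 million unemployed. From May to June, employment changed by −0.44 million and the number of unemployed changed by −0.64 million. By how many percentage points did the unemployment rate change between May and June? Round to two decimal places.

May: labor force = 127.51 + 9.24 = 136.75; u = 9.24/136.75 = 6.76%.
June: labor force = 127.07 + 8.60 = 135.67; u = 8.60/135.67 = 6.34%.
Change = 6.34% − 6.76% = −0.42 pp.

The unemployment rate changed by −0.42 percentage points.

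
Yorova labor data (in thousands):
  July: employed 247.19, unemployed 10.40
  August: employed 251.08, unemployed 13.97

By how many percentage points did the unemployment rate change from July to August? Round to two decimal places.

The unemployment rate changed by +1.23 percentage points.

July: labor force = 247.19 + 10.40 = 257.59; u = 10.40/257.59 = 4.04%.
August: labor force = 251.08 + 13.97 = 265.05; u = 13.97/265.05 = 5.27%.
Change = 5.27% − 4.04% = +1.23 pp.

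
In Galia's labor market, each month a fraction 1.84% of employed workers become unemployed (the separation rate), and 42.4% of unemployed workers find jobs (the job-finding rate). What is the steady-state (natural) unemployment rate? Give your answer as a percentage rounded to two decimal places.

At steady state the flows balance: s·E = f·U, so U/(E+U) = s/(s+f).
u* = 1.84 / (1.84 + 42.4) = 1.84 / 44.24 = 4.16%.

Steady-state unemployment rate ≈ 4.16%.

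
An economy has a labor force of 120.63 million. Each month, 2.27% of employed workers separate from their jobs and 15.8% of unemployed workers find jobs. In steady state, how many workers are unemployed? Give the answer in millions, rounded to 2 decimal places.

About 15.15 million are unemployed in steady state.

Steady-state unemployment rate u* = s/(s+f) = 2.27/(2.27+15.8) = 0.125623.
Unemployed = u* × labor force = 0.125623 × 120.63 ≈ 15.15 million.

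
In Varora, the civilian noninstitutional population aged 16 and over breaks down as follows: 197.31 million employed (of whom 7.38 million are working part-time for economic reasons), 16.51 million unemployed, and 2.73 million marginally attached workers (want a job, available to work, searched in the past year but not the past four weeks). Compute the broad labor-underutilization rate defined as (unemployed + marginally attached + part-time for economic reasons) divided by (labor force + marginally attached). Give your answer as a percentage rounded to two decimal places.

Labor force = 197.31 + 16.51 = 213.82 million.
Numerator = 16.51 + 2.73 + 7.38 = 26.62 million.
Denominator = 213.82 + 2.73 = 216.55 million.
Broad rate = 26.62 / 216.55 = 12.29%.

Broad underutilization rate ≈ 12.29%.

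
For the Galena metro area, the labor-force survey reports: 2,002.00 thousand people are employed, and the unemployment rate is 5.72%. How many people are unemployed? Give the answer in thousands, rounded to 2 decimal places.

Let U be the number unemployed. The labor force is E + U, and U/(E+U) = 0.0572.
So U = 0.0572 × 2,002.00 / (1 − 0.0572) = 114.5144 / 0.9428 ≈ 121.46 thousand.

About 121.46 thousand are unemployed.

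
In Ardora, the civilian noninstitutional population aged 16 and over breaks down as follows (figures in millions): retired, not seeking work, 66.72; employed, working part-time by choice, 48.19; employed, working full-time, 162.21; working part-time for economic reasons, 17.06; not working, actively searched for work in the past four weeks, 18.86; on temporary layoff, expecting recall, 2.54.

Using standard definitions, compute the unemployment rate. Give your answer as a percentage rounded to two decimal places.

Employed = 48.19 + 162.21 + 17.06 = 227.46 million (anyone who worked, including part-time for economic reasons, counts as employed).
Unemployed = 18.86 + 2.54 = 21.40 million (jobless and actively searching, or on temporary layoff).
Labor force = 227.46 + 21.40 = 248.86 million.
Unemployment rate = 21.40 / 248.86 = 8.60%.

Unemployment rate ≈ 8.60%.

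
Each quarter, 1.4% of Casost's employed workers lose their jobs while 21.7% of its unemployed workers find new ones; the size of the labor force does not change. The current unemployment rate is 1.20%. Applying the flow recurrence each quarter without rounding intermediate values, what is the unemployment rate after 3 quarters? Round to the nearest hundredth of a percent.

With a fixed labor force, u_{t+1} = u_t + s·(1−u_t) − f·u_t = u_t·(1−s−f) + s.
Here 1−s−f = 0.769 and s = 0.014.
u_1 = 0.012000 × 0.769 + 0.014 = 0.023228.
u_2 = 0.023228 × 0.769 + 0.014 = 0.031862.
u_3 = 0.031862 × 0.769 + 0.014 = 0.038502.

Unemployment rate after three quarters ≈ 3.85%.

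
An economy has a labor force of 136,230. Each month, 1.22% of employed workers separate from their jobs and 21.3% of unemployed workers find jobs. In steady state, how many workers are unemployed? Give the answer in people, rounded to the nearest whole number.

Steady-state unemployment rate u* = s/(s+f) = 1.22/(1.22+21.3) = 0.054174.
Unemployed = u* × labor force = 0.054174 × 136,230 ≈ 7,380.

About 7,380 are unemployed in steady state.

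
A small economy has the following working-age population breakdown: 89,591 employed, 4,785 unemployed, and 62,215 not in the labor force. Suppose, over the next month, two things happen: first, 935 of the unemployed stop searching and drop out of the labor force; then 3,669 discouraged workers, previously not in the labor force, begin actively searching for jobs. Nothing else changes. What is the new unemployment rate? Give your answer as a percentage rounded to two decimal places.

New unemployment rate ≈ 7.74%.

Initially, labor force = 89,591 + 4,785 = 94,376, so u = 4,785/94,376 = 5.07%.
After the first change, unemployed and labor force both fall by 935 → E = 89,591, U = 3,850, labor force = 93,441.
After the second change, unemployed and labor force both rise by 3,669 → E = 89,591, U = 7,519, labor force = 97,110.
New unemployment rate = 7,519 / 97,110 = 7.74%.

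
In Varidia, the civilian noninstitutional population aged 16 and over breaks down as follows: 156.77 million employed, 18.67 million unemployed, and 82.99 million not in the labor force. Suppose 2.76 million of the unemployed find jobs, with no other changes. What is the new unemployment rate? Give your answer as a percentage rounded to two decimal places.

New unemployment rate ≈ 9.07%.

Initially, labor force = 156.77 + 18.67 = 175.44 million, so u = 18.67/175.44 = 10.64%.
After the change, unemployed falls and employed rises by 2.76; labor force unchanged → E = 159.53, U = 15.91, labor force = 175.44 million.
New unemployment rate = 15.91 / 175.44 = 9.07%.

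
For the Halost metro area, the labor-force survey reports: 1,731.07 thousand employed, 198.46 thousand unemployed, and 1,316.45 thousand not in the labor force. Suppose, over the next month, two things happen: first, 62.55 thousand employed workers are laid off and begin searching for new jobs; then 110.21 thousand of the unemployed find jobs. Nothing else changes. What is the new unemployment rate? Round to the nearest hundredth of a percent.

Initially, labor force = 1,731.07 + 198.46 = 1,929.53 thousand, so u = 198.46/1,929.53 = 10.29%.
After the first change, employed falls and unemployed rises by 62.55; labor force unchanged → E = 1,668.52, U = 261.01, labor force = 1,929.53 thousand.
After the second change, unemployed falls and employed rises by 110.21; labor force unchanged → E = 1,778.73, U = 150.80, labor force = 1,929.53 thousand.
New unemployment rate = 150.80 / 1,929.53 = 7.82%.

New unemployment rate ≈ 7.82%.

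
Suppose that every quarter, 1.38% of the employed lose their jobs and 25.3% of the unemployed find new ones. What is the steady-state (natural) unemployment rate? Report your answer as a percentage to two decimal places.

Steady-state unemployment rate ≈ 5.17%.

At steady state the flows balance: s·E = f·U, so U/(E+U) = s/(s+f).
u* = 1.38 / (1.38 + 25.3) = 1.38 / 26.68 = 5.17%.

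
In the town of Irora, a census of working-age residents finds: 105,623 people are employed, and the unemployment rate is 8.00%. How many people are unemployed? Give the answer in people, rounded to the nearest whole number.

Let U be the number unemployed. The labor force is E + U, and U/(E+U) = 0.0800.
So U = 0.0800 × 105,623 / (1 − 0.0800) = 8449.84 / 0.9200 ≈ 9,185.

About 9,185 are unemployed.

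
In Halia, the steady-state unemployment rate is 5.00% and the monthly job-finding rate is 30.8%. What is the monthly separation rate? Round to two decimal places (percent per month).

From u* = s/(s+f): s = u·f/(1−u).
s = 0.0500 × 30.8 / (1 − 0.0500) = 1.5400 / 0.9500 ≈ 1.62% per month.

Separation rate ≈ 1.62% per month.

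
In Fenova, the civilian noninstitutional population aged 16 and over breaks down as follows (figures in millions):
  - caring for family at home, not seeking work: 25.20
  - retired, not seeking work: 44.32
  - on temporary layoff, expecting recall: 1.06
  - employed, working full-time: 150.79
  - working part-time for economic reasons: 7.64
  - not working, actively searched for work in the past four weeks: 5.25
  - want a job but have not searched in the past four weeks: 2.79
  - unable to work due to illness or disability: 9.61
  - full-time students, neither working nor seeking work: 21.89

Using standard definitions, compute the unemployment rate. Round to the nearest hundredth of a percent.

Unemployment rate ≈ 3.83%.

Employed = 150.79 + 7.64 = 158.43 million (anyone who worked, including part-time for economic reasons, counts as employed).
Unemployed = 1.06 + 5.25 = 6.31 million (jobless and actively searching, or on temporary layoff).
Labor force = 158.43 + 6.31 = 164.74 million.
Unemployment rate = 6.31 / 164.74 = 3.83%.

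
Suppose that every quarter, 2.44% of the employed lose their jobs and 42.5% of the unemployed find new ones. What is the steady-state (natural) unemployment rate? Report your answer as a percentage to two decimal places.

At steady state the flows balance: s·E = f·U, so U/(E+U) = s/(s+f).
u* = 2.44 / (2.44 + 42.5) = 2.44 / 44.94 = 5.43%.

Steady-state unemployment rate ≈ 5.43%.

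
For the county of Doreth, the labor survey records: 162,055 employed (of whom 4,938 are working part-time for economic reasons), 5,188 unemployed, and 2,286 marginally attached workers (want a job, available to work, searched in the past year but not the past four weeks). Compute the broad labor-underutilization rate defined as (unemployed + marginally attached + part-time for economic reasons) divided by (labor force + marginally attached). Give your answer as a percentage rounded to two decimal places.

Broad underutilization rate ≈ 7.32%.

Labor force = 162,055 + 5,188 = 167,243.
Numerator = 5,188 + 2,286 + 4,938 = 12,412.
Denominator = 167,243 + 2,286 = 169,529.
Broad rate = 12,412 / 169,529 = 7.32%.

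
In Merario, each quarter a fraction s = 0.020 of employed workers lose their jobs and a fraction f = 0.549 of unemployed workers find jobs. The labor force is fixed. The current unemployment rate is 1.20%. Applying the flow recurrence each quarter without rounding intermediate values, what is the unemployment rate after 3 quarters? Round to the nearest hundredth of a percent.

Unemployment rate after three quarters ≈ 3.33%.

With a fixed labor force, u_{t+1} = u_t + s·(1−u_t) − f·u_t = u_t·(1−s−f) + s.
Here 1−s−f = 0.431 and s = 0.020.
u_1 = 0.012000 × 0.431 + 0.020 = 0.025172.
u_2 = 0.025172 × 0.431 + 0.020 = 0.030849.
u_3 = 0.030849 × 0.431 + 0.020 = 0.033296.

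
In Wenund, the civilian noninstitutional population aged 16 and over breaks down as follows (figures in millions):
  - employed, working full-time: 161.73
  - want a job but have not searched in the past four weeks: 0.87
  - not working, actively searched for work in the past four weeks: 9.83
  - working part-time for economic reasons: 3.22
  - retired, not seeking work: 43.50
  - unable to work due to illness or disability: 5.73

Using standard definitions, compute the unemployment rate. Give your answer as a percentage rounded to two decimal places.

Unemployment rate ≈ 5.62%.

Employed = 161.73 + 3.22 = 164.95 million (anyone who worked, including part-time for economic reasons, counts as employed).
Unemployed = 9.83 million.
Labor force = 164.95 + 9.83 = 174.78 million.
Unemployment rate = 9.83 / 174.78 = 5.62%.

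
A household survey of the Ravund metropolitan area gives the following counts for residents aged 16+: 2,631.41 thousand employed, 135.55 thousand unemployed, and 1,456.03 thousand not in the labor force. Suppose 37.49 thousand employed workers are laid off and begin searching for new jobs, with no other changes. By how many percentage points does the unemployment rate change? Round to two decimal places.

The unemployment rate changes by +1.35 percentage points.

Initially, labor force = 2,631.41 + 135.55 = 2,766.96 thousand, so u = 135.55/2,766.96 = 4.90%.
After the change, employed falls and unemployed rises by 37.49; labor force unchanged → E = 2,593.92, U = 173.04, labor force = 2,766.96 thousand.
New unemployment rate = 173.04 / 2,766.96 = 6.25%.
Change = 6.25% − 4.90% = +1.35 percentage points.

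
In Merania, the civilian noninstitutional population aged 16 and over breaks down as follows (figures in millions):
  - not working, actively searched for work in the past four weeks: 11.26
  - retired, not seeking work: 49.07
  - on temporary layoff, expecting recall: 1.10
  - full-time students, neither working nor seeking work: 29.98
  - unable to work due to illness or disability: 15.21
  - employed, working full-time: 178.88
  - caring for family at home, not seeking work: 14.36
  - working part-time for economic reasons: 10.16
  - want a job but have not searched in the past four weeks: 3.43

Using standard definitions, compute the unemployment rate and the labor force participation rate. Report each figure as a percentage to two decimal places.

Employed = 178.88 + 10.16 = 189.04 million (anyone who worked, including part-time for economic reasons, counts as employed).
Unemployed = 11.26 + 1.10 = 12.36 million (jobless and actively searching, or on temporary layoff).
Labor force = 189.04 + 12.36 = 201.40 million.
Not in labor force = 49.07 + 29.98 + 15.21 + 14.36 + 3.43 = 112.05 million (those not working and not actively searching are outside the labor force — including those who want a job but have given up searching).
Civilian working-age population = 201.40 + 112.05 = 313.45 million.
Unemployment rate = 12.36 / 201.40 = 6.14%.
Labor force participation rate = 201.40 / 313.45 = 64.25%.

Unemployment rate ≈ 6.14%; labor force participation rate ≈ 64.25%.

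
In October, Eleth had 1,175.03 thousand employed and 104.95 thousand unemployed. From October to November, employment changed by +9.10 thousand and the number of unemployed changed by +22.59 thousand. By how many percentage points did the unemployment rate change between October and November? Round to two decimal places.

October: labor force = 1,175.03 + 104.95 = 1,279.98; u = 104.95/1,279.98 = 8.20%.
November: labor force = 1,184.13 + 127.54 = 1,311.67; u = 127.54/1,311.67 = 9.72%.
Change = 9.72% − 8.20% = +1.52 pp.

The unemployment rate changed by +1.52 percentage points.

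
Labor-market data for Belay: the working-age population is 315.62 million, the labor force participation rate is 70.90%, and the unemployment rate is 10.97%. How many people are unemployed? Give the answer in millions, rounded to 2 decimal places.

About 24.55 million are unemployed.

Labor force = 0.7090 × 315.62 = 223.77 million.
Unemployed = 0.1097 × 223.77 ≈ 24.55 million.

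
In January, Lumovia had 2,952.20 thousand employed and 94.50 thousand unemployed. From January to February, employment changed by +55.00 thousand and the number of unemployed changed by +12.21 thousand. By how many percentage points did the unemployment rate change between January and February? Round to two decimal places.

The unemployment rate changed by +0.33 percentage points.

January: labor force = 2,952.20 + 94.50 = 3,046.70; u = 94.50/3,046.70 = 3.10%.
February: labor force = 3,007.20 + 106.71 = 3,113.91; u = 106.71/3,113.91 = 3.43%.
Change = 3.43% − 3.10% = +0.33 pp.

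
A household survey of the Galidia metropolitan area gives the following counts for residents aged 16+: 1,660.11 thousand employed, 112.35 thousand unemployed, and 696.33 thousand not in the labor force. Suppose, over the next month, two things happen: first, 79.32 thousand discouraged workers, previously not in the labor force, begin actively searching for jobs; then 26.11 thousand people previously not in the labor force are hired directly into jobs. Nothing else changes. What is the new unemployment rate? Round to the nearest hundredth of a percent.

Initially, labor force = 1,660.11 + 112.35 = 1,772.46 thousand, so u = 112.35/1,772.46 = 6.34%.
After the first change, unemployed and labor force both rise by 79.32 → E = 1,660.11, U = 191.67, labor force = 1,851.78 thousand.
After the second change, employed and labor force both rise by 26.11; unemployed unchanged → E = 1,686.22, U = 191.67, labor force = 1,877.89 thousand.
New unemployment rate = 191.67 / 1,877.89 = 10.21%.

New unemployment rate ≈ 10.21%.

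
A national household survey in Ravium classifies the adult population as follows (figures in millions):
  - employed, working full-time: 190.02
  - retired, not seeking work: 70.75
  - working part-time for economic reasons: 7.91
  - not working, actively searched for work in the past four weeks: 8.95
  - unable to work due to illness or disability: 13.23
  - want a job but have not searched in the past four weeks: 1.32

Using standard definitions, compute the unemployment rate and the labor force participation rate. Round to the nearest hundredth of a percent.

Employed = 190.02 + 7.91 = 197.93 million (anyone who worked, including part-time for economic reasons, counts as employed).
Unemployed = 8.95 million.
Labor force = 197.93 + 8.95 = 206.88 million.
Not in labor force = 70.75 + 13.23 + 1.32 = 85.30 million (those not working and not actively searching are outside the labor force — including those who want a job but have given up searching).
Civilian working-age population = 206.88 + 85.30 = 292.18 million.
Unemployment rate = 8.95 / 206.88 = 4.33%.
Labor force participation rate = 206.88 / 292.18 = 70.81%.

Unemployment rate ≈ 4.33%; labor force participation rate ≈ 70.81%.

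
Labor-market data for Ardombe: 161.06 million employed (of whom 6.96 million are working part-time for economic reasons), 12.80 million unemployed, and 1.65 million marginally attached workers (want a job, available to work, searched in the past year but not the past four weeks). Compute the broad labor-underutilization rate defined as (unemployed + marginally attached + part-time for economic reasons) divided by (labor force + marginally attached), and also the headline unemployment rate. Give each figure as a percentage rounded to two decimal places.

Broad underutilization rate ≈ 12.20%; headline unemployment rate ≈ 7.36%.

Labor force = 161.06 + 12.80 = 173.86 million.
Numerator = 12.80 + 1.65 + 6.96 = 21.41 million.
Denominator = 173.86 + 1.65 = 175.51 million.
Broad rate = 21.41 / 175.51 = 12.20%.
Headline unemployment rate = 12.80 / 173.86 = 7.36%.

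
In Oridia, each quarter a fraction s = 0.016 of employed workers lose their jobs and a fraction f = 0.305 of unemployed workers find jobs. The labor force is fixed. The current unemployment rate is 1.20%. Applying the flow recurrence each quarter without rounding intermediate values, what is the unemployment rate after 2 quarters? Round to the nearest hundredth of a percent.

With a fixed labor force, u_{t+1} = u_t + s·(1−u_t) − f·u_t = u_t·(1−s−f) + s.
Here 1−s−f = 0.679 and s = 0.016.
u_1 = 0.012000 × 0.679 + 0.016 = 0.024148.
u_2 = 0.024148 × 0.679 + 0.016 = 0.032396.

Unemployment rate after two quarters ≈ 3.24%.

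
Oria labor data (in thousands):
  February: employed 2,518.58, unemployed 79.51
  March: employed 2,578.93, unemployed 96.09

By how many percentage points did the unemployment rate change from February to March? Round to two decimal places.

February: labor force = 2,518.58 + 79.51 = 2,598.09; u = 79.51/2,598.09 = 3.06%.
March: labor force = 2,578.93 + 96.09 = 2,675.02; u = 96.09/2,675.02 = 3.59%.
Change = 3.59% − 3.06% = +0.53 pp.

The unemployment rate changed by +0.53 percentage points.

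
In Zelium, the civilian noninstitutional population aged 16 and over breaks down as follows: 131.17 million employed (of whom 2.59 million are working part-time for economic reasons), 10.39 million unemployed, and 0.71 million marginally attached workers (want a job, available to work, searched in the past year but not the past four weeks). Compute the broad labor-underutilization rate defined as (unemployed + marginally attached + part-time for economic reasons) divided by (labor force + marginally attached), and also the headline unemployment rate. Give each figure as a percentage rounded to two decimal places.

Labor force = 131.17 + 10.39 = 141.56 million.
Numerator = 10.39 + 0.71 + 2.59 = 13.69 million.
Denominator = 141.56 + 0.71 = 142.27 million.
Broad rate = 13.69 / 142.27 = 9.62%.
Headline unemployment rate = 10.39 / 141.56 = 7.34%.

Broad underutilization rate ≈ 9.62%; headline unemployment rate ≈ 7.34%.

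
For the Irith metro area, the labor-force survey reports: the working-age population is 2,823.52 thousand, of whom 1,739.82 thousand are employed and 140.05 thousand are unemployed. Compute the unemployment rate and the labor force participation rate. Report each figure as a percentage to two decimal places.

Labor force = employed + unemployed = 1,739.82 + 140.05 = 1,879.87 thousand.
Unemployment rate = 140.05 / 1,879.87 = 7.45%.
Labor force participation rate = 1,879.87 / 2,823.52 = 66.58%.

Unemployment rate ≈ 7.45%; labor force participation rate ≈ 66.58%.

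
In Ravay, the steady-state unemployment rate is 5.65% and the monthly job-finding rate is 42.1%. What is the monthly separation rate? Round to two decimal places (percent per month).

From u* = s/(s+f): s = u·f/(1−u).
s = 0.0565 × 42.1 / (1 − 0.0565) = 2.3786 / 0.9435 ≈ 2.52% per month.

Separation rate ≈ 2.52% per month.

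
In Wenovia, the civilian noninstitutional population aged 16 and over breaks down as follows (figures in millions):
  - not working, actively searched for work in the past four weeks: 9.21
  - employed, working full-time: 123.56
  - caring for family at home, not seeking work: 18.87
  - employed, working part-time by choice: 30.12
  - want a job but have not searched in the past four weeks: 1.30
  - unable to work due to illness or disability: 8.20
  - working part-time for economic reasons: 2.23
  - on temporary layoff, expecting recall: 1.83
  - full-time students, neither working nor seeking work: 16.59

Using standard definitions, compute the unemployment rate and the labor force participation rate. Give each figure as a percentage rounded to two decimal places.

Employed = 123.56 + 30.12 + 2.23 = 155.91 million (anyone who worked, including part-time for economic reasons, counts as employed).
Unemployed = 9.21 + 1.83 = 11.04 million (jobless and actively searching, or on temporary layoff).
Labor force = 155.91 + 11.04 = 166.95 million.
Not in labor force = 18.87 + 1.30 + 8.20 + 16.59 = 44.96 million (those not working and not actively searching are outside the labor force — including those who want a job but have given up searching).
Civilian working-age population = 166.95 + 44.96 = 211.91 million.
Unemployment rate = 11.04 / 166.95 = 6.61%.
Labor force participation rate = 166.95 / 211.91 = 78.78%.

Unemployment rate ≈ 6.61%; labor force participation rate ≈ 78.78%.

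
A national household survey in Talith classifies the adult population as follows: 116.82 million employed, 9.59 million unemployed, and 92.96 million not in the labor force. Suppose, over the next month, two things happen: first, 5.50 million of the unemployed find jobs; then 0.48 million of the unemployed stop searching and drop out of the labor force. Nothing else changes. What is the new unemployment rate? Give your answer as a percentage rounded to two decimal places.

Initially, labor force = 116.82 + 9.59 = 126.41 million, so u = 9.59/126.41 = 7.59%.
After the first change, unemployed falls and employed rises by 5.50; labor force unchanged → E = 122.32, U = 4.09, labor force = 126.41 million.
After the second change, unemployed and labor force both fall by 0.48 → E = 122.32, U = 3.61, labor force = 125.93 million.
New unemployment rate = 3.61 / 125.93 = 2.87%.

New unemployment rate ≈ 2.87%.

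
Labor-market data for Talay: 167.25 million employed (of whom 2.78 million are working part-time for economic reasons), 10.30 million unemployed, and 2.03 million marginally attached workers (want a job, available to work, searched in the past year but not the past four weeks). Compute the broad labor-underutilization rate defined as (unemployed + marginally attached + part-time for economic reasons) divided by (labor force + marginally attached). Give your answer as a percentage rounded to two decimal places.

Broad underutilization rate ≈ 8.41%.

Labor force = 167.25 + 10.30 = 177.55 million.
Numerator = 10.30 + 2.03 + 2.78 = 15.11 million.
Denominator = 177.55 + 2.03 = 179.58 million.
Broad rate = 15.11 / 179.58 = 8.41%.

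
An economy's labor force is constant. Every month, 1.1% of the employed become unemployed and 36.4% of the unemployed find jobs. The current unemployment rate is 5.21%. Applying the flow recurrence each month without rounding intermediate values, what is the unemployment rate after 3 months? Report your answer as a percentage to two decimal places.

Unemployment rate after three months ≈ 3.49%.

With a fixed labor force, u_{t+1} = u_t + s·(1−u_t) − f·u_t = u_t·(1−s−f) + s.
Here 1−s−f = 0.625 and s = 0.011.
u_1 = 0.052100 × 0.625 + 0.011 = 0.043563.
u_2 = 0.043563 × 0.625 + 0.011 = 0.038227.
u_3 = 0.038227 × 0.625 + 0.011 = 0.034892.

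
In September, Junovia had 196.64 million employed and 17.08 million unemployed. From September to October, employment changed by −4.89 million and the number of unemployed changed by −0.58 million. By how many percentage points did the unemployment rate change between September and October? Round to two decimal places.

The unemployment rate changed by −0.07 percentage points.

September: labor force = 196.64 + 17.08 = 213.72; u = 17.08/213.72 = 7.99%.
October: labor force = 191.75 + 16.50 = 208.25; u = 16.50/208.25 = 7.92%.
Change = 7.92% − 7.99% = −0.07 pp.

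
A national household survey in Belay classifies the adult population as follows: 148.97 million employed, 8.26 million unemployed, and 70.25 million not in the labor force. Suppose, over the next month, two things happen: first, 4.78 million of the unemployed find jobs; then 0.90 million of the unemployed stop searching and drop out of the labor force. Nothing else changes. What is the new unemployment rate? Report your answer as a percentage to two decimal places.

New unemployment rate ≈ 1.65%.

Initially, labor force = 148.97 + 8.26 = 157.23 million, so u = 8.26/157.23 = 5.25%.
After the first change, unemployed falls and employed rises by 4.78; labor force unchanged → E = 153.75, U = 3.48, labor force = 157.23 million.
After the second change, unemployed and labor force both fall by 0.90 → E = 153.75, U = 2.58, labor force = 156.33 million.
New unemployment rate = 2.58 / 156.33 = 1.65%.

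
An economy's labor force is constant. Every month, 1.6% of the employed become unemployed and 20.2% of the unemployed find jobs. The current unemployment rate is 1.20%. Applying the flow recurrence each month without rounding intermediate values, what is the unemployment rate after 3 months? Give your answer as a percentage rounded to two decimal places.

With a fixed labor force, u_{t+1} = u_t + s·(1−u_t) − f·u_t = u_t·(1−s−f) + s.
Here 1−s−f = 0.782 and s = 0.016.
u_1 = 0.012000 × 0.782 + 0.016 = 0.025384.
u_2 = 0.025384 × 0.782 + 0.016 = 0.035850.
u_3 = 0.035850 × 0.782 + 0.016 = 0.044035.

Unemployment rate after three months ≈ 4.40%.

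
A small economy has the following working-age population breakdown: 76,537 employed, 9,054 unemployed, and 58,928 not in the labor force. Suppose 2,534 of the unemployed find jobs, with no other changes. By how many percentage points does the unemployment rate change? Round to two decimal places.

Initially, labor force = 76,537 + 9,054 = 85,591, so u = 9,054/85,591 = 10.58%.
After the change, unemployed falls and employed rises by 2,534; labor force unchanged → E = 79,071, U = 6,520, labor force = 85,591.
New unemployment rate = 6,520 / 85,591 = 7.62%.
Change = 7.62% − 10.58% = −2.96 percentage points.

The unemployment rate changes by −2.96 percentage points.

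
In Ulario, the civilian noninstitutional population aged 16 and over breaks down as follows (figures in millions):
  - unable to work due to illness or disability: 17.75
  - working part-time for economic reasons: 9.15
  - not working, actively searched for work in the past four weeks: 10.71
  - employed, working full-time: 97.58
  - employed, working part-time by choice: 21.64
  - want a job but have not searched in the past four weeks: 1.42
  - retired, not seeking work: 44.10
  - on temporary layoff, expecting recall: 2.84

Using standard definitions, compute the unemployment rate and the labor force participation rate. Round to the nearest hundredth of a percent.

Employed = 9.15 + 97.58 + 21.64 = 128.37 million (anyone who worked, including part-time for economic reasons, counts as employed).
Unemployed = 10.71 + 2.84 = 13.55 million (jobless and actively searching, or on temporary layoff).
Labor force = 128.37 + 13.55 = 141.92 million.
Not in labor force = 17.75 + 1.42 + 44.10 = 63.27 million (those not working and not actively searching are outside the labor force — including those who want a job but have given up searching).
Civilian working-age population = 141.92 + 63.27 = 205.19 million.
Unemployment rate = 13.55 / 141.92 = 9.55%.
Labor force participation rate = 141.92 / 205.19 = 69.17%.

Unemployment rate ≈ 9.55%; labor force participation rate ≈ 69.17%.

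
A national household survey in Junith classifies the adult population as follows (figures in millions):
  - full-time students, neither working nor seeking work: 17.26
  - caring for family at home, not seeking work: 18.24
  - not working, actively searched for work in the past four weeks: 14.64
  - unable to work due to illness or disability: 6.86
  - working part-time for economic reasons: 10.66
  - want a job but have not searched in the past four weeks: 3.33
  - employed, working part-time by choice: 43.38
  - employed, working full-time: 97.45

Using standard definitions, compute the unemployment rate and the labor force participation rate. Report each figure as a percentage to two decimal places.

Employed = 10.66 + 43.38 + 97.45 = 151.49 million (anyone who worked, including part-time for economic reasons, counts as employed).
Unemployed = 14.64 million.
Labor force = 151.49 + 14.64 = 166.13 million.
Not in labor force = 17.26 + 18.24 + 6.86 + 3.33 = 45.69 million (those not working and not actively searching are outside the labor force — including those who want a job but have given up searching).
Civilian working-age population = 166.13 + 45.69 = 211.82 million.
Unemployment rate = 14.64 / 166.13 = 8.81%.
Labor force participation rate = 166.13 / 211.82 = 78.43%.

Unemployment rate ≈ 8.81%; labor force participation rate ≈ 78.43%.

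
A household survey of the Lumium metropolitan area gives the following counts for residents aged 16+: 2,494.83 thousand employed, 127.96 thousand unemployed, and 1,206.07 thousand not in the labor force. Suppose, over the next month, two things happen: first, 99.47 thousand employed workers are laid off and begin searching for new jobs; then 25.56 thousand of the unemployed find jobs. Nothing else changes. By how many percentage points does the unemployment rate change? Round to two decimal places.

The unemployment rate changes by +2.82 percentage points.

Initially, labor force = 2,494.83 + 127.96 = 2,622.79 thousand, so u = 127.96/2,622.79 = 4.88%.
After the first change, employed falls and unemployed rises by 99.47; labor force unchanged → E = 2,395.36, U = 227.43, labor force = 2,622.79 thousand.
After the second change, unemployed falls and employed rises by 25.56; labor force unchanged → E = 2,420.92, U = 201.87, labor force = 2,622.79 thousand.
New unemployment rate = 201.87 / 2,622.79 = 7.70%.
Change = 7.70% − 4.88% = +2.82 percentage points.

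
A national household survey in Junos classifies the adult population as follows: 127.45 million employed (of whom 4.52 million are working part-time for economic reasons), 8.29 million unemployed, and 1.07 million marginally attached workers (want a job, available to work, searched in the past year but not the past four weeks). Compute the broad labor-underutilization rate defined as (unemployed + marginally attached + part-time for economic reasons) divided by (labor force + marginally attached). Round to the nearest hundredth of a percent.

Labor force = 127.45 + 8.29 = 135.74 million.
Numerator = 8.29 + 1.07 + 4.52 = 13.88 million.
Denominator = 135.74 + 1.07 = 136.81 million.
Broad rate = 13.88 / 136.81 = 10.15%.

Broad underutilization rate ≈ 10.15%.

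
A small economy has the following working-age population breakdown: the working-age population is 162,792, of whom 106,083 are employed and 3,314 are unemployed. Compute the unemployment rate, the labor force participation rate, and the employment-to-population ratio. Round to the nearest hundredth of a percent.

Unemployment rate ≈ 3.03%; labor force participation rate ≈ 67.20%; employment-population ratio ≈ 65.16%.

Labor force = employed + unemployed = 106,083 + 3,314 = 109,397.
Unemployment rate = 3,314 / 109,397 = 3.03%.
Labor force participation rate = 109,397 / 162,792 = 67.20%.
Employment-population ratio = 106,083 / 162,792 = 65.16%.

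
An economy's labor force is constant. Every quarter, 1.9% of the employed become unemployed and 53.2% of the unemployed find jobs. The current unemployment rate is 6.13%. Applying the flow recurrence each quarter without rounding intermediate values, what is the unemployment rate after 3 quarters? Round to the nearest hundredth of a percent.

With a fixed labor force, u_{t+1} = u_t + s·(1−u_t) − f·u_t = u_t·(1−s−f) + s.
Here 1−s−f = 0.449 and s = 0.019.
u_1 = 0.061300 × 0.449 + 0.019 = 0.046524.
u_2 = 0.046524 × 0.449 + 0.019 = 0.039889.
u_3 = 0.039889 × 0.449 + 0.019 = 0.036910.

Unemployment rate after three quarters ≈ 3.69%.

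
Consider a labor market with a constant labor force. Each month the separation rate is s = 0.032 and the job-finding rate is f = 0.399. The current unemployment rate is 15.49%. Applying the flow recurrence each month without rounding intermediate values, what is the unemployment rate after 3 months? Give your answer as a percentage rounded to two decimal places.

Unemployment rate after three months ≈ 8.91%.

With a fixed labor force, u_{t+1} = u_t + s·(1−u_t) − f·u_t = u_t·(1−s−f) + s.
Here 1−s−f = 0.569 and s = 0.032.
u_1 = 0.154900 × 0.569 + 0.032 = 0.120138.
u_2 = 0.120138 × 0.569 + 0.032 = 0.100359.
u_3 = 0.100359 × 0.569 + 0.032 = 0.089104.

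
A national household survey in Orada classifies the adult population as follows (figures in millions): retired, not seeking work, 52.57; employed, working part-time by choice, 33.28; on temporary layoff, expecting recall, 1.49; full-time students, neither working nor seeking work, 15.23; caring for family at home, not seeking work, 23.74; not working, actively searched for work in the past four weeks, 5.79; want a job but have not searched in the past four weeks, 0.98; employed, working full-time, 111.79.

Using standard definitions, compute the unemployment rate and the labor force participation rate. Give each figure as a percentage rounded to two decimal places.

Unemployment rate ≈ 4.78%; labor force participation rate ≈ 62.22%.

Employed = 33.28 + 111.79 = 145.07 million.
Unemployed = 1.49 + 5.79 = 7.28 million (jobless and actively searching, or on temporary layoff).
Labor force = 145.07 + 7.28 = 152.35 million.
Not in labor force = 52.57 + 15.23 + 23.74 + 0.98 = 92.52 million (those not working and not actively searching are outside the labor force — including those who want a job but have given up searching).
Civilian working-age population = 152.35 + 92.52 = 244.87 million.
Unemployment rate = 7.28 / 152.35 = 4.78%.
Labor force participation rate = 152.35 / 244.87 = 62.22%.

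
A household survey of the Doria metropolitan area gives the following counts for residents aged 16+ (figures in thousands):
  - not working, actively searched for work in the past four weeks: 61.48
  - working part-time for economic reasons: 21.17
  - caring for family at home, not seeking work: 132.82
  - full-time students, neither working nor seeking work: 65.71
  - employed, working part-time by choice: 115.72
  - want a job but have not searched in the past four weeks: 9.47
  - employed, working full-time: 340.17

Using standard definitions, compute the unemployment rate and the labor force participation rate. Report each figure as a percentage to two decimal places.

Employed = 21.17 + 115.72 + 340.17 = 477.06 thousand (anyone who worked, including part-time for economic reasons, counts as employed).
Unemployed = 61.48 thousand.
Labor force = 477.06 + 61.48 = 538.54 thousand.
Not in labor force = 132.82 + 65.71 + 9.47 = 208.00 thousand (those not working and not actively searching are outside the labor force — including those who want a job but have given up searching).
Civilian working-age population = 538.54 + 208.00 = 746.54 thousand.
Unemployment rate = 61.48 / 538.54 = 11.42%.
Labor force participation rate = 538.54 / 746.54 = 72.14%.

Unemployment rate ≈ 11.42%; labor force participation rate ≈ 72.14%.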